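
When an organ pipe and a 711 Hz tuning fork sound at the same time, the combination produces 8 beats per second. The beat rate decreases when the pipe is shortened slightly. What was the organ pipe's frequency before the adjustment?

|f − 711| = 8, so the organ pipe was at either 703 Hz or 719 Hz.
A shorter pipe has a higher fundamental; the adjustment raises the organ pipe's frequency.
The beat rate fell, so the adjustment moved the organ pipe toward 711 Hz — it must have started below the reference.

703 Hz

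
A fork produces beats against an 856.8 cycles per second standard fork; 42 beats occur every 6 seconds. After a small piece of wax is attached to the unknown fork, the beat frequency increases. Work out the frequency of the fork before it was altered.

Beat frequency = 42/6 = 7 Hz.
|f − 856.8| = 7, so the fork was at either 849.8 Hz or 863.8 Hz.
Loading a fork with wax lowers its frequency; the adjustment lowers the fork's frequency.
The beat rate rose, so the adjustment moved the fork further from 856.8 Hz — it was already below the reference.

849.8 Hz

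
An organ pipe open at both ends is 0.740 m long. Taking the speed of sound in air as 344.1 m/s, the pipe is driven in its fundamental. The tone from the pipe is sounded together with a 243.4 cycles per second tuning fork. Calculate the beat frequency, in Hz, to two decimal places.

Open pipe: f_n = n·v/(2L) = 1·344.1/(2·0.740) = 232.5000 Hz.
f_beat = |232.5000 − 243.4| = 10.90 Hz.

10.90 Hz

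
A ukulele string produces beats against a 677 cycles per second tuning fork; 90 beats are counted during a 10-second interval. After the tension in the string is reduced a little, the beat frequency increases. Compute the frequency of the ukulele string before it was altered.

668 Hz

Beat frequency = 90/10 = 9 Hz.
|f − 677| = 9, so the ukulele string was at either 668 Hz or 686 Hz.
Lower tension means lower frequency; the adjustment lowers the ukulele string's frequency.
The beat rate rose, so the adjustment moved the ukulele string further from 677 Hz — it was already below the reference.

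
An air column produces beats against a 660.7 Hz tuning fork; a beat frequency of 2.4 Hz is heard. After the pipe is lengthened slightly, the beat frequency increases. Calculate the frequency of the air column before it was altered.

|f − 660.7| = 2.4, so the air column was at either 658.3 Hz or 663.1 Hz.
A longer pipe has a lower fundamental; the adjustment lowers the air column's frequency.
The beat rate rose, so the adjustment moved the air column further from 660.7 Hz — it was already below the reference.

658.3 Hz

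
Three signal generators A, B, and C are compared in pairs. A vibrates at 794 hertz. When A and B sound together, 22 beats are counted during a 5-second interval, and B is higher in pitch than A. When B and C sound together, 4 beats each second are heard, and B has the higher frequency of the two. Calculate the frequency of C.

794.4 Hz

A–B: Beat frequency = 22/5 = 4.4 Hz.
B is above A, so f_B = 794 + 4.4 = 798.4 Hz.
C is below B, so f_C = 798.4 − 4 = 794.4 Hz.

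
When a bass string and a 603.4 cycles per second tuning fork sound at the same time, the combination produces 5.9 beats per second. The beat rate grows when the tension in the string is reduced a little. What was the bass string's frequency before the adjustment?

|f − 603.4| = 5.9, so the bass string was at either 597.5 Hz or 609.3 Hz.
Lower tension means lower frequency; the adjustment lowers the bass string's frequency.
The beat rate rose, so the adjustment moved the bass string further from 603.4 Hz — it was already below the reference.

597.5 Hz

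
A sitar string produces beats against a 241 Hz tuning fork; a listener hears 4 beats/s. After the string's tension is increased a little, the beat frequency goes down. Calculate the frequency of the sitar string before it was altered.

237 Hz

|f − 241| = 4, so the sitar string was at either 237 Hz or 245 Hz.
Higher tension means higher frequency; the adjustment raises the sitar string's frequency.
The beat rate fell, so the adjustment moved the sitar string toward 241 Hz — it must have started below the reference.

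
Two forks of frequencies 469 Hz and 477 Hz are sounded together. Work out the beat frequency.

8 Hz

The beat frequency equals the magnitude of the frequency difference.
|469 − 477| = 8 Hz.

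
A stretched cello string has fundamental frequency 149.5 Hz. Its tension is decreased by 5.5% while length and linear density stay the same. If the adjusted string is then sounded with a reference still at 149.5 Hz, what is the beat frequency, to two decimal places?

For a string, f ∝ √T, so the new frequency is 149.5·√0.945 = 145.3306 Hz.
f_beat = |145.3306 − 149.5| = 4.17 Hz.

4.17 Hz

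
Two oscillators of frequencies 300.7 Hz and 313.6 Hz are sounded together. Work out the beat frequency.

f_beat = |f₁ − f₂|.
|300.7 − 313.6| = 12.9 Hz.

12.9 Hz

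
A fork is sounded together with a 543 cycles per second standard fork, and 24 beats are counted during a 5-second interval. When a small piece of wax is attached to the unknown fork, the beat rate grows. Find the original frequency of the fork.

Beat frequency = 24/5 = 4.8 Hz.
|f − 543| = 4.8, so the fork was at either 538.2 Hz or 547.8 Hz.
Loading a fork with wax lowers its frequency; the adjustment lowers the fork's frequency.
The beat rate rose, so the adjustment moved the fork further from 543 Hz — it was already below the reference.

538.2 Hz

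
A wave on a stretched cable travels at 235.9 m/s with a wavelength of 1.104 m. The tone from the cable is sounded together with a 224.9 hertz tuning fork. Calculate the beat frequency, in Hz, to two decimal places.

Source frequency f = v/λ = 235.9/1.104 = 213.6775 Hz.
f_beat = |213.6775 − 224.9| = 11.22 Hz.

11.22 Hz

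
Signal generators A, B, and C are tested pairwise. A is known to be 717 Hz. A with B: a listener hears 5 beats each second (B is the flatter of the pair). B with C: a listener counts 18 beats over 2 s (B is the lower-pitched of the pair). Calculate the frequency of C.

721 Hz

B is below A, so f_B = 717 − 5 = 712 Hz.
B–C: Beat frequency = 18/2 = 9 Hz.
C is above B, so f_C = 712 + 9 = 721 Hz.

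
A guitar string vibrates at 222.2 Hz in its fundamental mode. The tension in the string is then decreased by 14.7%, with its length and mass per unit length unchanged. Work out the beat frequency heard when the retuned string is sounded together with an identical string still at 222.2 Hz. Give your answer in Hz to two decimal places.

16.98 Hz

For a string, f ∝ √T, so the new frequency is 222.2·√0.853 = 205.2195 Hz.
f_beat = |205.2195 − 222.2| = 16.98 Hz.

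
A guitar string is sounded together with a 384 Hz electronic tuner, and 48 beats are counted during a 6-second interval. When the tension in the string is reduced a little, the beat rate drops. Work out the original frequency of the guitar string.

392 Hz

Beat frequency = 48/6 = 8 Hz.
|f − 384| = 8, so the guitar string was at either 376 Hz or 392 Hz.
Lower tension means lower frequency; the adjustment lowers the guitar string's frequency.
The beat rate fell, so the adjustment moved the guitar string toward 384 Hz — it must have started above the reference.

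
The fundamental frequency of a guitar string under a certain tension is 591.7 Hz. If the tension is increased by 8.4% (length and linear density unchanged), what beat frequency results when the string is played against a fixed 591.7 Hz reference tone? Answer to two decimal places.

24.35 Hz

For a string, f ∝ √T, so the new frequency is 591.7·√1.084 = 616.0504 Hz.
f_beat = |616.0504 − 591.7| = 24.35 Hz.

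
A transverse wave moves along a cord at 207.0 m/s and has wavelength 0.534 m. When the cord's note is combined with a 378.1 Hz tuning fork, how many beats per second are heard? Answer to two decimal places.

9.54 Hz

Source frequency f = v/λ = 207.0/0.534 = 387.6404 Hz.
f_beat = |387.6404 − 378.1| = 9.54 Hz.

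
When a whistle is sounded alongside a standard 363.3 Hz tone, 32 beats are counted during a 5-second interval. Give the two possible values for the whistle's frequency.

Beat frequency = 32/5 = 6.4 Hz.
|f − 363.3| = 6.4, so f = 363.3 ± 6.4.

356.9 Hz or 369.7 Hz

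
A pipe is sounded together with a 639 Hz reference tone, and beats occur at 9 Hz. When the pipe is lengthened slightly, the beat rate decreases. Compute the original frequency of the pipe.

|f − 639| = 9, so the pipe was at either 630 Hz or 648 Hz.
A longer pipe has a lower fundamental; the adjustment lowers the pipe's frequency.
The beat rate fell, so the adjustment moved the pipe toward 639 Hz — it must have started above the reference.

648 Hz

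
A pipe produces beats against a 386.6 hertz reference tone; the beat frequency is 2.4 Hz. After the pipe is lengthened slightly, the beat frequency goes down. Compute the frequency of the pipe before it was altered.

389 Hz

|f − 386.6| = 2.4, so the pipe was at either 384.2 Hz or 389 Hz.
A longer pipe has a lower fundamental; the adjustment lowers the pipe's frequency.
The beat rate fell, so the adjustment moved the pipe toward 386.6 Hz — it must have started above the reference.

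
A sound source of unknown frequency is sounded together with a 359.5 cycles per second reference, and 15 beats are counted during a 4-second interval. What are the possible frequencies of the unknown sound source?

Beat frequency = 15/4 = 3.75 Hz.
|f − 359.5| = 3.75, so f = 359.5 ± 3.75.

355.75 Hz or 363.25 Hz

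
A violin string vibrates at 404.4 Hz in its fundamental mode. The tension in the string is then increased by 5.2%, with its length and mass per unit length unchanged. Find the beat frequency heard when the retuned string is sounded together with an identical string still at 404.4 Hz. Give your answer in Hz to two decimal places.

10.38 Hz

For a string, f ∝ √T, so the new frequency is 404.4·√1.052 = 414.7812 Hz.
f_beat = |414.7812 − 404.4| = 10.38 Hz.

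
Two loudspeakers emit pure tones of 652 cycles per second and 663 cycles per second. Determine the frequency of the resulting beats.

Beats arise from superposition of two nearby frequencies; the beat rate is |f₁ − f₂|.
|652 − 663| = 11 Hz.

11 Hz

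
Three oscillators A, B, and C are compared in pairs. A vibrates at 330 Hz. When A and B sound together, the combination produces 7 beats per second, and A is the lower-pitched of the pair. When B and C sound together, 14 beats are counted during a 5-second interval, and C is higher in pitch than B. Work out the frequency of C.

B is above A, so f_B = 330 + 7 = 337 Hz.
B–C: Beat frequency = 14/5 = 2.8 Hz.
C is above B, so f_C = 337 + 2.8 = 339.8 Hz.

339.8 Hz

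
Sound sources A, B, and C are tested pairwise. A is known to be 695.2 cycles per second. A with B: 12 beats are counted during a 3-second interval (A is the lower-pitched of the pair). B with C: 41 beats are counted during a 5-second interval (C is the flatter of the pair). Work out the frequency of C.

691 Hz

A–B: Beat frequency = 12/3 = 4 Hz.
B is above A, so f_B = 695.2 + 4 = 699.2 Hz.
B–C: Beat frequency = 41/5 = 8.2 Hz.
C is below B, so f_C = 699.2 − 8.2 = 691 Hz.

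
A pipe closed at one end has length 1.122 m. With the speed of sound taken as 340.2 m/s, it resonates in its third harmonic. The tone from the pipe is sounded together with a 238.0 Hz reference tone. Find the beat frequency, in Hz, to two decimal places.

10.59 Hz

Closed pipe (odd harmonics): f_n = n·v/(4L) = 3·340.2/(4·1.122) = 227.4064 Hz.
f_beat = |227.4064 − 238.0| = 10.59 Hz.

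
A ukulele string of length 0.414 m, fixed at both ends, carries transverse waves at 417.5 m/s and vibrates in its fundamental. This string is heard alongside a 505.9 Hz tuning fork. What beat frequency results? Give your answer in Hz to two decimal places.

For a string fixed at both ends, f_n = n·v/(2L) = 1·417.5/(2·0.414) = 504.2271 Hz.
f_beat = |504.2271 − 505.9| = 1.67 Hz.

1.67 Hz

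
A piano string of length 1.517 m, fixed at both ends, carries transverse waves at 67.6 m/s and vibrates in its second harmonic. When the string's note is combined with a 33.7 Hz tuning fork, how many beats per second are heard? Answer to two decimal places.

For a string fixed at both ends, f_n = n·v/(2L) = 2·67.6/(2·1.517) = 44.5616 Hz.
f_beat = |44.5616 − 33.7| = 10.86 Hz.

10.86 Hz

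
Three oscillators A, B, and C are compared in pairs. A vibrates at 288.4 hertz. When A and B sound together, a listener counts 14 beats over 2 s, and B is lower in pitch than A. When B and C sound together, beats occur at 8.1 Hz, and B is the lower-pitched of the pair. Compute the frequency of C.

289.5 Hz

A–B: Beat frequency = 14/2 = 7 Hz.
B is below A, so f_B = 288.4 − 7 = 281.4 Hz.
C is above B, so f_C = 281.4 + 8.1 = 289.5 Hz.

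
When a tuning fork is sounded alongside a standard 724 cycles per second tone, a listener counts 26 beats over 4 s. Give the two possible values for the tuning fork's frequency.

Beat frequency = 26/4 = 6.5 Hz.
|f − 724| = 6.5, so f = 724 ± 6.5.

717.5 Hz or 730.5 Hz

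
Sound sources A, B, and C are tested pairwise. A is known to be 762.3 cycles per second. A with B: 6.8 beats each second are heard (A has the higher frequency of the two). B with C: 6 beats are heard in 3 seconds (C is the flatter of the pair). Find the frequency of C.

B is below A, so f_B = 762.3 − 6.8 = 755.5 Hz.
B–C: Beat frequency = 6/3 = 2 Hz.
C is below B, so f_C = 755.5 − 2 = 753.5 Hz.

753.5 Hz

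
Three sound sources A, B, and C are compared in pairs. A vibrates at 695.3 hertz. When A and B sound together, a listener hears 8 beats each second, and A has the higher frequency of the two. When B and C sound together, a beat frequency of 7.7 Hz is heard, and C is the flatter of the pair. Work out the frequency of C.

679.6 Hz

B is below A, so f_B = 695.3 − 8 = 687.3 Hz.
C is below B, so f_C = 687.3 − 7.7 = 679.6 Hz.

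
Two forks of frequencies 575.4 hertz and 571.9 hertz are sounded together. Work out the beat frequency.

The beat frequency equals the magnitude of the frequency difference.
|575.4 − 571.9| = 3.5 Hz.

3.5 Hz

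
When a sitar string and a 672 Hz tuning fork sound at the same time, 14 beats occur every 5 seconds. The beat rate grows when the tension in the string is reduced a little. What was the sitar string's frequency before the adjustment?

669.2 Hz

Beat frequency = 14/5 = 2.8 Hz.
|f − 672| = 2.8, so the sitar string was at either 669.2 Hz or 674.8 Hz.
Lower tension means lower frequency; the adjustment lowers the sitar string's frequency.
The beat rate rose, so the adjustment moved the sitar string further from 672 Hz — it was already below the reference.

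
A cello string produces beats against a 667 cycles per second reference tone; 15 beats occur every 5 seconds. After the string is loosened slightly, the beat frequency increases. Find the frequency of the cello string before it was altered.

Beat frequency = 15/5 = 3 Hz.
|f − 667| = 3, so the cello string was at either 664 Hz or 670 Hz.
Reducing tension lowers a string's frequency; the adjustment lowers the cello string's frequency.
The beat rate rose, so the adjustment moved the cello string further from 667 Hz — it was already below the reference.

664 Hz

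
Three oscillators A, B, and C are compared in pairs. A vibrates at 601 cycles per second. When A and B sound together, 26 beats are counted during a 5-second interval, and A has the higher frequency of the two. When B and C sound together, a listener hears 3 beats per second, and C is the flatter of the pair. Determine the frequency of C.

A–B: Beat frequency = 26/5 = 5.2 Hz.
B is below A, so f_B = 601 − 5.2 = 595.8 Hz.
C is below B, so f_C = 595.8 − 3 = 592.8 Hz.

592.8 Hz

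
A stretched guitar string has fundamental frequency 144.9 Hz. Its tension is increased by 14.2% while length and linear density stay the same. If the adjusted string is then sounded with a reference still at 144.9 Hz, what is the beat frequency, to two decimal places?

For a string, f ∝ √T, so the new frequency is 144.9·√1.142 = 154.8465 Hz.
f_beat = |154.8465 − 144.9| = 9.95 Hz.

9.95 Hz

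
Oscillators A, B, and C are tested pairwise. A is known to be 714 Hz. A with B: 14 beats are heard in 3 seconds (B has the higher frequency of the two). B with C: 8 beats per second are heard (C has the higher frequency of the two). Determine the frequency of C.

A–B: Beat frequency = 14/3 = 4.6667 Hz.
B is above A, so f_B = 714 + 4.6667 = 718.6667 Hz.
C is above B, so f_C = 718.6667 + 8 = 726.6667 Hz.

726.6667 Hz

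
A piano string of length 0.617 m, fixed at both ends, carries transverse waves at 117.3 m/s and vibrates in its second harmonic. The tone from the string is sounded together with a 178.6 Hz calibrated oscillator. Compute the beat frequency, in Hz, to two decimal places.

11.51 Hz

For a string fixed at both ends, f_n = n·v/(2L) = 2·117.3/(2·0.617) = 190.1135 Hz.
f_beat = |190.1135 − 178.6| = 11.51 Hz.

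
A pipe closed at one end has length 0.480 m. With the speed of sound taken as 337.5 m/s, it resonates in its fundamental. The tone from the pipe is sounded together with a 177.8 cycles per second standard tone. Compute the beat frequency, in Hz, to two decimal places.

2.02 Hz

Closed pipe (odd harmonics): f_n = n·v/(4L) = 1·337.5/(4·0.480) = 175.7812 Hz.
f_beat = |175.7812 − 177.8| = 2.02 Hz.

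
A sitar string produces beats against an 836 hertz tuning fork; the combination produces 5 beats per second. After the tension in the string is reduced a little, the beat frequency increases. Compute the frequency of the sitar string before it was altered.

831 Hz

|f − 836| = 5, so the sitar string was at either 831 Hz or 841 Hz.
Lower tension means lower frequency; the adjustment lowers the sitar string's frequency.
The beat rate rose, so the adjustment moved the sitar string further from 836 Hz — it was already below the reference.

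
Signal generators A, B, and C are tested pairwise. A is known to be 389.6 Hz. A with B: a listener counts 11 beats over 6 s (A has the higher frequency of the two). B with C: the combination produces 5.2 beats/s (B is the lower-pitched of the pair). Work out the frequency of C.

A–B: Beat frequency = 11/6 = 1.8333 Hz.
B is below A, so f_B = 389.6 − 1.8333 = 387.7667 Hz.
C is above B, so f_C = 387.7667 + 5.2 = 392.9667 Hz.

392.9667 Hz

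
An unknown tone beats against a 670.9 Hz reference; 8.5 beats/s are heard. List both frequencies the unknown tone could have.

|f − 670.9| = 8.5, so f = 670.9 ± 8.5.

662.4 Hz or 679.4 Hz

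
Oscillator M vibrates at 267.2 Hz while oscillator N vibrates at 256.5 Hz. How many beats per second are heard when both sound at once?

10.7 Hz

The beat frequency equals the magnitude of the frequency difference.
|267.2 − 256.5| = 10.7 Hz.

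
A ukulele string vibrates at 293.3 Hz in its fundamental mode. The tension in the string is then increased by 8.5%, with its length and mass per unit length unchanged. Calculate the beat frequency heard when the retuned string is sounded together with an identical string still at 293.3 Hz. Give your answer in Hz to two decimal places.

For a string, f ∝ √T, so the new frequency is 293.3·√1.085 = 305.5111 Hz.
f_beat = |305.5111 − 293.3| = 12.21 Hz.

12.21 Hz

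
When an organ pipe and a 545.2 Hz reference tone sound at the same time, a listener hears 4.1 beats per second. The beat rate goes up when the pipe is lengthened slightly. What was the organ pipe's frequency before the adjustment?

541.1 Hz

|f − 545.2| = 4.1, so the organ pipe was at either 541.1 Hz or 549.3 Hz.
A longer pipe has a lower fundamental; the adjustment lowers the organ pipe's frequency.
The beat rate rose, so the adjustment moved the organ pipe further from 545.2 Hz — it was already below the reference.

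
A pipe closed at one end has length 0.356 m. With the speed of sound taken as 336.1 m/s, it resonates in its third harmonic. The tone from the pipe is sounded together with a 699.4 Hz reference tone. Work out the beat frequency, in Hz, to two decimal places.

8.68 Hz

Closed pipe (odd harmonics): f_n = n·v/(4L) = 3·336.1/(4·0.356) = 708.0758 Hz.
f_beat = |708.0758 − 699.4| = 8.68 Hz.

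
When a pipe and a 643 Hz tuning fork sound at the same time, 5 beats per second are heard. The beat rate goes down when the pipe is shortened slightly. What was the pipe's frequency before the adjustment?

|f − 643| = 5, so the pipe was at either 638 Hz or 648 Hz.
A shorter pipe has a higher fundamental; the adjustment raises the pipe's frequency.
The beat rate fell, so the adjustment moved the pipe toward 643 Hz — it must have started below the reference.

638 Hz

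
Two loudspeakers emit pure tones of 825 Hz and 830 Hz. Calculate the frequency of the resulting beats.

5 Hz

The beat frequency equals the magnitude of the frequency difference.
|825 − 830| = 5 Hz.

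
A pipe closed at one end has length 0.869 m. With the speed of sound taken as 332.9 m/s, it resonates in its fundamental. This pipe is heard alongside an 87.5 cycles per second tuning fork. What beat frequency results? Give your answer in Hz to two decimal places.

Closed pipe (odd harmonics): f_n = n·v/(4L) = 1·332.9/(4·0.869) = 95.7710 Hz.
f_beat = |95.7710 − 87.5| = 8.27 Hz.

8.27 Hz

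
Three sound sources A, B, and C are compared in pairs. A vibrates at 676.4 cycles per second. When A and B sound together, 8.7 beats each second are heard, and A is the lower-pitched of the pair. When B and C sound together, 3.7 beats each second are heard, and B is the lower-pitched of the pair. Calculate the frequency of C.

B is above A, so f_B = 676.4 + 8.7 = 685.1 Hz.
C is above B, so f_C = 685.1 + 3.7 = 688.8 Hz.

688.8 Hz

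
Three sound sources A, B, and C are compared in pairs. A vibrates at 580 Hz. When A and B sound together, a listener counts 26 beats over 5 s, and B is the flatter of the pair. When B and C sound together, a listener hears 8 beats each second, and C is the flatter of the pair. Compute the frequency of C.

566.8 Hz

A–B: Beat frequency = 26/5 = 5.2 Hz.
B is below A, so f_B = 580 − 5.2 = 574.8 Hz.
C is below B, so f_C = 574.8 − 8 = 566.8 Hz.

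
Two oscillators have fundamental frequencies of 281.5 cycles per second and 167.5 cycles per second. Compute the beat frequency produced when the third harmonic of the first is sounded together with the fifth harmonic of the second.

Third harmonic of the first: 3·281.5 = 844.5 Hz.
Fifth harmonic of the second: 5·167.5 = 837.5 Hz.
f_beat = |844.5 − 837.5| = 7.0 Hz.

7.0 Hz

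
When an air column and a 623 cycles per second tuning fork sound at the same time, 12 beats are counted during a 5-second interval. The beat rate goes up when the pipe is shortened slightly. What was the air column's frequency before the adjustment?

625.4 Hz

Beat frequency = 12/5 = 2.4 Hz.
|f − 623| = 2.4, so the air column was at either 620.6 Hz or 625.4 Hz.
A shorter pipe has a higher fundamental; the adjustment raises the air column's frequency.
The beat rate rose, so the adjustment moved the air column further from 623 Hz — it was already above the reference.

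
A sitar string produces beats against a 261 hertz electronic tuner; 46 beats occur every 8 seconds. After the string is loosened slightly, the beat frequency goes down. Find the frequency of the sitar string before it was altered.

Beat frequency = 46/8 = 5.75 Hz.
|f − 261| = 5.75, so the sitar string was at either 255.25 Hz or 266.75 Hz.
Reducing tension lowers a string's frequency; the adjustment lowers the sitar string's frequency.
The beat rate fell, so the adjustment moved the sitar string toward 261 Hz — it must have started above the reference.

266.75 Hz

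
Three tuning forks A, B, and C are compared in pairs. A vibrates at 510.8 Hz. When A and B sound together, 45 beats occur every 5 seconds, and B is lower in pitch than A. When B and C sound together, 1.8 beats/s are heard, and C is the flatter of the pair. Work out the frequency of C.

500 Hz

A–B: Beat frequency = 45/5 = 9 Hz.
B is below A, so f_B = 510.8 − 9 = 501.8 Hz.
C is below B, so f_C = 501.8 − 1.8 = 500 Hz.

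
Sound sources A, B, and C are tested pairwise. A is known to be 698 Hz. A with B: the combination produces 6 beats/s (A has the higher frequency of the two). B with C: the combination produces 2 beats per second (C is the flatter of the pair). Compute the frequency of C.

B is below A, so f_B = 698 − 6 = 692 Hz.
C is below B, so f_C = 692 − 2 = 690 Hz.

690 Hz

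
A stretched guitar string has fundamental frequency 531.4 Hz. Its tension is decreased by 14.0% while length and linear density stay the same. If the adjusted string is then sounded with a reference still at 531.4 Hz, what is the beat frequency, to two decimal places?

For a string, f ∝ √T, so the new frequency is 531.4·√0.860 = 492.8001 Hz.
f_beat = |492.8001 − 531.4| = 38.60 Hz.

38.60 Hz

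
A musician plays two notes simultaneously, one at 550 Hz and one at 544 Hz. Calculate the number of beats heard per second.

6 Hz

Beats arise from superposition of two nearby frequencies; the beat rate is |f₁ − f₂|.
|550 − 544| = 6 Hz.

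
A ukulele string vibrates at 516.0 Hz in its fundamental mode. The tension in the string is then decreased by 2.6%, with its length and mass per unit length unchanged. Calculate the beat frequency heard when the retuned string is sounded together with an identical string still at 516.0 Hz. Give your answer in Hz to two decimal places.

For a string, f ∝ √T, so the new frequency is 516.0·√0.974 = 509.2478 Hz.
f_beat = |509.2478 − 516.0| = 6.75 Hz.

6.75 Hz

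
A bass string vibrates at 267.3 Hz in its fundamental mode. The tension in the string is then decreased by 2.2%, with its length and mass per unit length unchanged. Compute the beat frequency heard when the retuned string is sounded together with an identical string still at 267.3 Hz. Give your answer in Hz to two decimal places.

For a string, f ∝ √T, so the new frequency is 267.3·√0.978 = 264.3433 Hz.
f_beat = |264.3433 − 267.3| = 2.96 Hz.

2.96 Hz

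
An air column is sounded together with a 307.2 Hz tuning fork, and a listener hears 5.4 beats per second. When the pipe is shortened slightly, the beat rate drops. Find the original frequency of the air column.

|f − 307.2| = 5.4, so the air column was at either 301.8 Hz or 312.6 Hz.
A shorter pipe has a higher fundamental; the adjustment raises the air column's frequency.
The beat rate fell, so the adjustment moved the air column toward 307.2 Hz — it must have started below the reference.

301.8 Hz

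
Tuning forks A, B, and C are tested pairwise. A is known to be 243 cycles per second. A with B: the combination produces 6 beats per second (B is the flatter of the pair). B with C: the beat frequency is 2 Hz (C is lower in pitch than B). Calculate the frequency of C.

B is below A, so f_B = 243 − 6 = 237 Hz.
C is below B, so f_C = 237 − 2 = 235 Hz.

235 Hz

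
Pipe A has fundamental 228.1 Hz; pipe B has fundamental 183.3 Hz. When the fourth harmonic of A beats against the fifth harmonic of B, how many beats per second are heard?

4.1 Hz

Fourth harmonic of the first: 4·228.1 = 912.4 Hz.
Fifth harmonic of the second: 5·183.3 = 916.5 Hz.
f_beat = |912.4 − 916.5| = 4.1 Hz.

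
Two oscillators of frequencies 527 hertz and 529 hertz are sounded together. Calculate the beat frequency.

2 Hz

Beats arise from superposition of two nearby frequencies; the beat rate is |f₁ − f₂|.
|527 − 529| = 2 Hz.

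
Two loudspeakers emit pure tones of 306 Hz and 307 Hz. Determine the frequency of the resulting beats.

The beat frequency equals the magnitude of the frequency difference.
|306 − 307| = 1 Hz.

1 Hz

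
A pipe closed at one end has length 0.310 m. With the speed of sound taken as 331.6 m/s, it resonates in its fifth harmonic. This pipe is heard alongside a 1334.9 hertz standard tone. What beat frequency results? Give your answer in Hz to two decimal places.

Closed pipe (odd harmonics): f_n = n·v/(4L) = 5·331.6/(4·0.310) = 1337.0968 Hz.
f_beat = |1337.0968 − 1334.9| = 2.20 Hz.

2.20 Hz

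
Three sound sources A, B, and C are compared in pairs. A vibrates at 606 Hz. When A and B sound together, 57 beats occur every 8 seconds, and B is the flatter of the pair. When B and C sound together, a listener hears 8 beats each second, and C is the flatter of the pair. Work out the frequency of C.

590.875 Hz

A–B: Beat frequency = 57/8 = 7.125 Hz.
B is below A, so f_B = 606 − 7.125 = 598.875 Hz.
C is below B, so f_C = 598.875 − 8 = 590.875 Hz.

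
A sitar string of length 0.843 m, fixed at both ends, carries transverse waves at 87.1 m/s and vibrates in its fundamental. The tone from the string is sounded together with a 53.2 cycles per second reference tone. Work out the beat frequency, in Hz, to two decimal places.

For a string fixed at both ends, f_n = n·v/(2L) = 1·87.1/(2·0.843) = 51.6607 Hz.
f_beat = |51.6607 − 53.2| = 1.54 Hz.

1.54 Hz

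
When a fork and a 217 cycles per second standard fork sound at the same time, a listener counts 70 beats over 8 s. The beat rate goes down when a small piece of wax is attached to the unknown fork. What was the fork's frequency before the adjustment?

225.75 Hz

Beat frequency = 70/8 = 8.75 Hz.
|f − 217| = 8.75, so the fork was at either 208.25 Hz or 225.75 Hz.
Loading a fork with wax lowers its frequency; the adjustment lowers the fork's frequency.
The beat rate fell, so the adjustment moved the fork toward 217 Hz — it must have started above the reference.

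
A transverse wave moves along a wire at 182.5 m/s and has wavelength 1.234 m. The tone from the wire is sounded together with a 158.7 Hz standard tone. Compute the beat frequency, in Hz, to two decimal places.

10.81 Hz

Source frequency f = v/λ = 182.5/1.234 = 147.8930 Hz.
f_beat = |147.8930 − 158.7| = 10.81 Hz.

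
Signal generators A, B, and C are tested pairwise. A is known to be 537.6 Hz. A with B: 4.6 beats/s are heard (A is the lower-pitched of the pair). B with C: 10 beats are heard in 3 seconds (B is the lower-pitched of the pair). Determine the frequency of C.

B is above A, so f_B = 537.6 + 4.6 = 542.2 Hz.
B–C: Beat frequency = 10/3 = 3.3333 Hz.
C is above B, so f_C = 542.2 + 3.3333 = 545.5333 Hz.

545.5333 Hz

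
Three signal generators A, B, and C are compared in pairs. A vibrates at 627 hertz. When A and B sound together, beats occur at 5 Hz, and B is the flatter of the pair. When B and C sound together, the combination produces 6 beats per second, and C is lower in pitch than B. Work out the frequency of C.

B is below A, so f_B = 627 − 5 = 622 Hz.
C is below B, so f_C = 622 − 6 = 616 Hz.

616 Hz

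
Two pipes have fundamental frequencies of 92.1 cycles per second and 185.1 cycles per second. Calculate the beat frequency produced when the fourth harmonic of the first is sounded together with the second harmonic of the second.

Fourth harmonic of the first: 4·92.1 = 368.4 Hz.
Second harmonic of the second: 2·185.1 = 370.2 Hz.
f_beat = |368.4 − 370.2| = 1.8 Hz.

1.8 Hz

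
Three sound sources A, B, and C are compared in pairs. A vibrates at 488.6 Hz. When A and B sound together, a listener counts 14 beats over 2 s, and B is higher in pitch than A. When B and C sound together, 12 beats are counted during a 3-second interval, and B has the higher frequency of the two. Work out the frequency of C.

A–B: Beat frequency = 14/2 = 7 Hz.
B is above A, so f_B = 488.6 + 7 = 495.6 Hz.
B–C: Beat frequency = 12/3 = 4 Hz.
C is below B, so f_C = 495.6 − 4 = 491.6 Hz.

491.6 Hz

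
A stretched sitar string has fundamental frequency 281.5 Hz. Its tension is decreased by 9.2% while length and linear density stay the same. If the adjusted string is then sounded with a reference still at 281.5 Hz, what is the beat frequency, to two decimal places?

For a string, f ∝ √T, so the new frequency is 281.5·√0.908 = 268.2386 Hz.
f_beat = |268.2386 − 281.5| = 13.26 Hz.

13.26 Hz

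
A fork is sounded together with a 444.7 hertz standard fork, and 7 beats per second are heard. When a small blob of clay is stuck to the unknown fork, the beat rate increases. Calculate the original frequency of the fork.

437.7 Hz

|f − 444.7| = 7, so the fork was at either 437.7 Hz or 451.7 Hz.
Adding mass to a fork lowers its frequency; the adjustment lowers the fork's frequency.
The beat rate rose, so the adjustment moved the fork further from 444.7 Hz — it was already below the reference.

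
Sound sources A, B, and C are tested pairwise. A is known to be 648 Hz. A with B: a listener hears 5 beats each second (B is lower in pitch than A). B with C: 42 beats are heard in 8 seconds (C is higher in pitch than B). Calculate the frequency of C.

648.25 Hz

B is below A, so f_B = 648 − 5 = 643 Hz.
B–C: Beat frequency = 42/8 = 5.25 Hz.
C is above B, so f_C = 643 + 5.25 = 648.25 Hz.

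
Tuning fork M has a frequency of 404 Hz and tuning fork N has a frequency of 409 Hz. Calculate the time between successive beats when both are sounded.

f_beat = |404 − 409| = 5 Hz.
Beat period T = 1 / f_beat = 1 / 5 s.

0.200 s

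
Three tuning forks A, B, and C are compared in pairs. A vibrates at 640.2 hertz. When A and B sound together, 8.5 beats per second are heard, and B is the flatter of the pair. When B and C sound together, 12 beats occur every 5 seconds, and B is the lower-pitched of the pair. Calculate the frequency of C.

B is below A, so f_B = 640.2 − 8.5 = 631.7 Hz.
B–C: Beat frequency = 12/5 = 2.4 Hz.
C is above B, so f_C = 631.7 + 2.4 = 634.1 Hz.

634.1 Hz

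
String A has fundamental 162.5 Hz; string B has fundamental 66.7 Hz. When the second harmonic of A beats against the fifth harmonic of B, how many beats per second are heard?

Second harmonic of the first: 2·162.5 = 325.0 Hz.
Fifth harmonic of the second: 5·66.7 = 333.5 Hz.
f_beat = |325.0 − 333.5| = 8.5 Hz.

8.5 Hz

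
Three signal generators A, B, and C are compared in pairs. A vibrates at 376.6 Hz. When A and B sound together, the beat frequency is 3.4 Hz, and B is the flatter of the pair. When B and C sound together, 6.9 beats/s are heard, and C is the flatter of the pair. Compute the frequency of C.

B is below A, so f_B = 376.6 − 3.4 = 373.2 Hz.
C is below B, so f_C = 373.2 − 6.9 = 366.3 Hz.

366.3 Hz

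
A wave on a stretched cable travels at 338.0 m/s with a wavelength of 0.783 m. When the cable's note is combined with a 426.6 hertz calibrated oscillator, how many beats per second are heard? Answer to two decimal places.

Source frequency f = v/λ = 338.0/0.783 = 431.6731 Hz.
f_beat = |431.6731 − 426.6| = 5.07 Hz.

5.07 Hz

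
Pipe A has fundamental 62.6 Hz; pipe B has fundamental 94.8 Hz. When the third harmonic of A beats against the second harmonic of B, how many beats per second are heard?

1.8 Hz

Third harmonic of the first: 3·62.6 = 187.8 Hz.
Second harmonic of the second: 2·94.8 = 189.6 Hz.
f_beat = |187.8 − 189.6| = 1.8 Hz.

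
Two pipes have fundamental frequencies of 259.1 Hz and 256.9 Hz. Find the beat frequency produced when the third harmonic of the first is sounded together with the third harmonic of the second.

6.6 Hz

Third harmonic of the first: 3·259.1 = 777.3 Hz.
Third harmonic of the second: 3·256.9 = 770.7 Hz.
f_beat = |777.3 − 770.7| = 6.6 Hz.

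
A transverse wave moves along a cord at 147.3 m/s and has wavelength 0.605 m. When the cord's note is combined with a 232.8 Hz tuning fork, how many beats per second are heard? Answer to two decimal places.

Source frequency f = v/λ = 147.3/0.605 = 243.4711 Hz.
f_beat = |243.4711 − 232.8| = 10.67 Hz.

10.67 Hz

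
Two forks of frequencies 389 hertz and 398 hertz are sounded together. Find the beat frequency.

9 Hz

f_beat = |f₁ − f₂|.
|389 − 398| = 9 Hz.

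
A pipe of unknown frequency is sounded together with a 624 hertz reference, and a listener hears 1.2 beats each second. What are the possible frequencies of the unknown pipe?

622.8 Hz or 625.2 Hz

|f − 624| = 1.2, so f = 624 ± 1.2.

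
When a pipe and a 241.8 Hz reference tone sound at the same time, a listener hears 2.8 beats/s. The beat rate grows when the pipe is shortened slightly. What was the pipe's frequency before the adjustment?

|f − 241.8| = 2.8, so the pipe was at either 239 Hz or 244.6 Hz.
A shorter pipe has a higher fundamental; the adjustment raises the pipe's frequency.
The beat rate rose, so the adjustment moved the pipe further from 241.8 Hz — it was already above the reference.

244.6 Hz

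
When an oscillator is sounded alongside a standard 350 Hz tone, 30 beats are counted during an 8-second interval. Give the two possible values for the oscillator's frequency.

346.25 Hz or 353.75 Hz

Beat frequency = 30/8 = 3.75 Hz.
|f − 350| = 3.75, so f = 350 ± 3.75.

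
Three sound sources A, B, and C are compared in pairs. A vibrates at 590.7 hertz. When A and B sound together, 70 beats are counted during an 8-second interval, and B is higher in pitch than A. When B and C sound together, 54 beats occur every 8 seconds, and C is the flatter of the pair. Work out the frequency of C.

592.7 Hz

A–B: Beat frequency = 70/8 = 8.75 Hz.
B is above A, so f_B = 590.7 + 8.75 = 599.45 Hz.
B–C: Beat frequency = 54/8 = 6.75 Hz.
C is below B, so f_C = 599.45 − 6.75 = 592.7 Hz.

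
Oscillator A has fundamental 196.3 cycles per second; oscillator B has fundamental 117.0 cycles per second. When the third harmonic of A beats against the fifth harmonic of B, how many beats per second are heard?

Third harmonic of the first: 3·196.3 = 588.9 Hz.
Fifth harmonic of the second: 5·117.0 = 585.0 Hz.
f_beat = |588.9 − 585.0| = 3.9 Hz.

3.9 Hz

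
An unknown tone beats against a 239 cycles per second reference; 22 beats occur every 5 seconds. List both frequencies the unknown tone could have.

234.6 Hz or 243.4 Hz

Beat frequency = 22/5 = 4.4 Hz.
|f − 239| = 4.4, so f = 239 ± 4.4.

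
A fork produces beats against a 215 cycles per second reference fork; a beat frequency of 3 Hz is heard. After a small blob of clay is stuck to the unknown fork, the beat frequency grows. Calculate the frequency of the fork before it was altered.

212 Hz

|f − 215| = 3, so the fork was at either 212 Hz or 218 Hz.
Adding mass to a fork lowers its frequency; the adjustment lowers the fork's frequency.
The beat rate rose, so the adjustment moved the fork further from 215 Hz — it was already below the reference.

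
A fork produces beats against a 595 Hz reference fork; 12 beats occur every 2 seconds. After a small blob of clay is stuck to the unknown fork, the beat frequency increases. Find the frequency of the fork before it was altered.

589 Hz

Beat frequency = 12/2 = 6 Hz.
|f − 595| = 6, so the fork was at either 589 Hz or 601 Hz.
Adding mass to a fork lowers its frequency; the adjustment lowers the fork's frequency.
The beat rate rose, so the adjustment moved the fork further from 595 Hz — it was already below the reference.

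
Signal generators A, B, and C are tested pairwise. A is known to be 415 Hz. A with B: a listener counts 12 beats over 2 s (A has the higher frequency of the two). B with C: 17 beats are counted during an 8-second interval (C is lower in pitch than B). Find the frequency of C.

406.875 Hz

A–B: Beat frequency = 12/2 = 6 Hz.
B is below A, so f_B = 415 − 6 = 409 Hz.
B–C: Beat frequency = 17/8 = 2.125 Hz.
C is below B, so f_C = 409 − 2.125 = 406.875 Hz.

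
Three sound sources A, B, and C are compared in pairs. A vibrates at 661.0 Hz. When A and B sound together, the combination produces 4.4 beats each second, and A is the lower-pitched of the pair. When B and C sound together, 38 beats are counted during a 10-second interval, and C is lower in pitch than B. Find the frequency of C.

661.6 Hz

B is above A, so f_B = 661.0 + 4.4 = 665.4 Hz.
B–C: Beat frequency = 38/10 = 3.8 Hz.
C is below B, so f_C = 665.4 − 3.8 = 661.6 Hz.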